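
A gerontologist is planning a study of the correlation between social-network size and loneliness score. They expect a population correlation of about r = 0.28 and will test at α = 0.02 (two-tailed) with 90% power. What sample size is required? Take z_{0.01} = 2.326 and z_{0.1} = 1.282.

Fisher's z: C = ½·ln((1+r)/(1−r)) = ½·ln(1.7778) = 0.2877.
n = ((z_{α/2} + z_β)/C)² + 3.
(2.326 + 1.282) / 0.2877 = 3.608 / 0.2877 = 12.541.
n = 12.541² + 3 = 157.27 + 3 = 160.3.
Round up.

n = 161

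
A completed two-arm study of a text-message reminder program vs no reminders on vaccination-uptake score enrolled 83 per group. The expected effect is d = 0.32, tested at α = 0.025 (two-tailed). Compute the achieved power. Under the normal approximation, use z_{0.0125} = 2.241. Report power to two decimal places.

power ≈ 0.43

For two equal groups, power = Φ(d·√(n/2) − z_{α/2}).
d·√(n/2) = 0.32 × √(83/2) = 0.32 × 6.442 = 2.061.
z_β = 2.061 − 2.241 = -0.180.
Power = Φ(-0.180) = 0.429.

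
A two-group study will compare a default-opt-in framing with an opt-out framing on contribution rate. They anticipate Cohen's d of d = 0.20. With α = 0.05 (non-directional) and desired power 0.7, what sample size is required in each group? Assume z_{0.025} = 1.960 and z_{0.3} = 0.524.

n = 309 per group

For two independent groups with equal n: n = 2·((z_{α/2} + z_β) / d)².
z_{α/2} + z_β = 1.960 + 0.524 = 2.484.
n = 2 × (2.484 / 0.20)² = 2 × 12.420² = 2 × 154.26 = 308.5.
Round up to the next whole participant.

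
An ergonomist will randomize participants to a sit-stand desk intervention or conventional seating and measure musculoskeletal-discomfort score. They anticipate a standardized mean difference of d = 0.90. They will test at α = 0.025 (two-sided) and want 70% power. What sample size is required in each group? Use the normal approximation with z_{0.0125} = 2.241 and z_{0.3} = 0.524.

For two independent groups with equal n: n = 2·((z_{α/2} + z_β) / d)².
z_{α/2} + z_β = 2.241 + 0.524 = 2.765.
n = 2 × (2.765 / 0.90)² = 2 × 3.072² = 2 × 9.44 = 18.9.
Round up to the next whole participant.

n = 19 per group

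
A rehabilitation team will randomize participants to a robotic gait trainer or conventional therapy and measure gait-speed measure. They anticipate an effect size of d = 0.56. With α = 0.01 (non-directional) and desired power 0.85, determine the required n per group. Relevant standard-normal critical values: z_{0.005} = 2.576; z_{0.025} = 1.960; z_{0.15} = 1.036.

n = 84 per group

For two independent groups with equal n: n = 2·((z_{α/2} + z_β) / d)².
z_{α/2} + z_β = 2.576 + 1.036 = 3.612.
n = 2 × (3.612 / 0.56)² = 2 × 6.450² = 2 × 41.60 = 83.2.
Round up to the next whole participant.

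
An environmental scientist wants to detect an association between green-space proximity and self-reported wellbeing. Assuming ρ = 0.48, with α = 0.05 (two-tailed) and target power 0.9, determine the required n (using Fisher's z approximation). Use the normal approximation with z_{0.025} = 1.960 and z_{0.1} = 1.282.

n = 42

Fisher's z: C = ½·ln((1+r)/(1−r)) = ½·ln(2.8462) = 0.5230.
n = ((z_{α/2} + z_β)/C)² + 3.
(1.960 + 1.282) / 0.5230 = 3.242 / 0.5230 = 6.199.
n = 6.199² + 3 = 38.43 + 3 = 41.4.
Round up.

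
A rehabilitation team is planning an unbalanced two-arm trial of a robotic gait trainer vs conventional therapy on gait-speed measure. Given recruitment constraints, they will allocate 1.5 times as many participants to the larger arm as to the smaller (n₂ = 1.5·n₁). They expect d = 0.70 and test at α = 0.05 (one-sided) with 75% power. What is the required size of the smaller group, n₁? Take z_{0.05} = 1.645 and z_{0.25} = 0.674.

n₁ = 19

With allocation ratio k = n₂/n₁ = 1.5, Var(x̄₁−x̄₂) = σ²(1/n₁ + 1/(k·n₁)) = σ²·(k+1)/(k·n₁).
So n₁ = (1 + 1/k)·((z_{α} + z_β)/d)² = 1.667 × (2.319/0.70)².
n₁ = 1.667 × 10.98 = 18.3.
Round up: n₁ = 19, giving n₂ = ⌈1.5 × 19⌉ = ⌈28.5⌉ = 29.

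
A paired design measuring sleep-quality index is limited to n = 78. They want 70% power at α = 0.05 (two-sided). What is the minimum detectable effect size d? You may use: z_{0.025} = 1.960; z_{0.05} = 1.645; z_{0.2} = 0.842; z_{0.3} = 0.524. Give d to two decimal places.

d_min ≈ 0.28

For a single sample (or paired design) of n = 78: d_min = (z_{α/2} + z_β)/√n.
z-sum = 1.960 + 0.524 = 2.484.
d_min = 2.484 / √78 = 2.484 / 8.832 = 0.281.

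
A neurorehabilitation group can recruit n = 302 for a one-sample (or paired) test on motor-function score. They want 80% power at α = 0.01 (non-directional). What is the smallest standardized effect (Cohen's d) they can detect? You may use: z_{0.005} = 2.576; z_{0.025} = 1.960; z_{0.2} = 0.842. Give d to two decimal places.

d_min ≈ 0.20

For a single sample (or paired design) of n = 302: d_min = (z_{α/2} + z_β)/√n.
z-sum = 2.576 + 0.842 = 3.418.
d_min = 3.418 / √302 = 3.418 / 17.378 = 0.197.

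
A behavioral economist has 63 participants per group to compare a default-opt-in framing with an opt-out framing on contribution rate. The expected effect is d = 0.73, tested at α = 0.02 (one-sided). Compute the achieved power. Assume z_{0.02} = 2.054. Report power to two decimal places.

For two equal groups, power = Φ(d·√(n/2) − z_{α}).
d·√(n/2) = 0.73 × √(63/2) = 0.73 × 5.612 = 4.097.
z_β = 4.097 − 2.054 = 2.043.
Power = Φ(2.043) = 0.979.

power ≈ 0.98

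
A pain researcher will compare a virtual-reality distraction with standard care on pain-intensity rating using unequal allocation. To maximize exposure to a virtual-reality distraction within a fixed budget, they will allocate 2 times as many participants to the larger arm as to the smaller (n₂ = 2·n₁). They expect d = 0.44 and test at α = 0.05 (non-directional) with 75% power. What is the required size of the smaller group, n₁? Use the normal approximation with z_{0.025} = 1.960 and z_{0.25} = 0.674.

n₁ = 54

With allocation ratio k = n₂/n₁ = 2, Var(x̄₁−x̄₂) = σ²(1/n₁ + 1/(k·n₁)) = σ²·(k+1)/(k·n₁).
So n₁ = (1 + 1/k)·((z_{α/2} + z_β)/d)² = 1.500 × (2.634/0.44)².
n₁ = 1.500 × 35.84 = 53.8.
Round up: n₁ = 54, giving n₂ = 2 × 54 = 108.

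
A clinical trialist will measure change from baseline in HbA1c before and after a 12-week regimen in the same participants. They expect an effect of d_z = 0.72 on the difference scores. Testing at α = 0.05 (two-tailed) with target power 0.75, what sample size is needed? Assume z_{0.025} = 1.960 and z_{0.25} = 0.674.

n = 14 pairs

For a paired (one-sample on differences) test: n = ((z_{α/2} + z_β) / d)².
z_{α/2} + z_β = 1.960 + 0.674 = 2.634.
n = (2.634 / 0.72)² = 3.658² = 13.38.
Round up.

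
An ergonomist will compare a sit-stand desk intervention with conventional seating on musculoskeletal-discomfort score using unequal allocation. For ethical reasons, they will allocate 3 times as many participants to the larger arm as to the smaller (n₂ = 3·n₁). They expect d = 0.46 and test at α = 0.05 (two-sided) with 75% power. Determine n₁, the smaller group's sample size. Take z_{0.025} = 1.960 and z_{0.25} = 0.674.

n₁ = 44

With allocation ratio k = n₂/n₁ = 3, Var(x̄₁−x̄₂) = σ²(1/n₁ + 1/(k·n₁)) = σ²·(k+1)/(k·n₁).
So n₁ = (1 + 1/k)·((z_{α/2} + z_β)/d)² = 1.333 × (2.634/0.46)².
n₁ = 1.333 × 32.79 = 43.7.
Round up: n₁ = 44, giving n₂ = 3 × 44 = 132.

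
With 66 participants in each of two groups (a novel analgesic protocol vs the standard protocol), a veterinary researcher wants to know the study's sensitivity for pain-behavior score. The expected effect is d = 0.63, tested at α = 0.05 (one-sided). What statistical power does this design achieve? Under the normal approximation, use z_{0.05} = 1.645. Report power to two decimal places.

power ≈ 0.98

For two equal groups, power = Φ(d·√(n/2) − z_{α}).
d·√(n/2) = 0.63 × √(66/2) = 0.63 × 5.745 = 3.619.
z_β = 3.619 − 1.645 = 1.974.
Power = Φ(1.974) = 0.976.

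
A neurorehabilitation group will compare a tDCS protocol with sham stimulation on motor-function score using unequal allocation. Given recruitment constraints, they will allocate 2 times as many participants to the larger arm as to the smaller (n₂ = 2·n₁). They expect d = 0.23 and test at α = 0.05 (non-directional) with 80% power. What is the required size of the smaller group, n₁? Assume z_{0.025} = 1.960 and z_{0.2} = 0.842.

With allocation ratio k = n₂/n₁ = 2, Var(x̄₁−x̄₂) = σ²(1/n₁ + 1/(k·n₁)) = σ²·(k+1)/(k·n₁).
So n₁ = (1 + 1/k)·((z_{α/2} + z_β)/d)² = 1.500 × (2.802/0.23)².
n₁ = 1.500 × 148.42 = 222.6.
Round up: n₁ = 223, giving n₂ = 2 × 223 = 446.

n₁ = 223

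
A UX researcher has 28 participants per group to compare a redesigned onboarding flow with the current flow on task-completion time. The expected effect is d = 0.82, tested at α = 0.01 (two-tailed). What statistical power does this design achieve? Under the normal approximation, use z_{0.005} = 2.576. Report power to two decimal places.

power ≈ 0.69

For two equal groups, power = Φ(d·√(n/2) − z_{α/2}).
d·√(n/2) = 0.82 × √(28/2) = 0.82 × 3.742 = 3.068.
z_β = 3.068 − 2.576 = 0.492.
Power = Φ(0.492) = 0.689.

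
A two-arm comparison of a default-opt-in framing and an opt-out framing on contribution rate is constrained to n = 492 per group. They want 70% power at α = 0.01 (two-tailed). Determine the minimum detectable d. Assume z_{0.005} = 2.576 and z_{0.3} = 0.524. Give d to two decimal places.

d_min ≈ 0.20

For two independent groups of n = 492 each: d_min = (z_{α/2} + z_β)·√(2/n).
z-sum = 2.576 + 0.524 = 3.100.
d_min = 3.100 × √(2/492) = 3.100 × 0.0638 = 0.198.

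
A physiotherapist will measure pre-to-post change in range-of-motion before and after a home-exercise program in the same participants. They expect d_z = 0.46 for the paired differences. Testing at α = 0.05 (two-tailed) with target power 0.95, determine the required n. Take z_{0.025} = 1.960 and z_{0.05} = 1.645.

n = 62 pairs

For a paired (one-sample on differences) test: n = ((z_{α/2} + z_β) / d)².
z_{α/2} + z_β = 1.960 + 1.645 = 3.605.
n = (3.605 / 0.46)² = 7.837² = 61.42.
Round up.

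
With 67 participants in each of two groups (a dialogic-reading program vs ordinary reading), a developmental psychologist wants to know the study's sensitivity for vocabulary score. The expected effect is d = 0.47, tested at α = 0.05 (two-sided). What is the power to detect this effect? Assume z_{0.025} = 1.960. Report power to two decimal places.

power ≈ 0.78

For two equal groups, power = Φ(d·√(n/2) − z_{α/2}).
d·√(n/2) = 0.47 × √(67/2) = 0.47 × 5.788 = 2.720.
z_β = 2.720 − 1.960 = 0.760.
Power = Φ(0.760) = 0.776.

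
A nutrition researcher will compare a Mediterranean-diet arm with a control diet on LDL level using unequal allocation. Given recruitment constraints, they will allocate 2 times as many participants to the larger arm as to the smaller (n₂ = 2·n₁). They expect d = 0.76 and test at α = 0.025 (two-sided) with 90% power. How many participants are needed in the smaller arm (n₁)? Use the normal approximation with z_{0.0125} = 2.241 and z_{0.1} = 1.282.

n₁ = 33

With allocation ratio k = n₂/n₁ = 2, Var(x̄₁−x̄₂) = σ²(1/n₁ + 1/(k·n₁)) = σ²·(k+1)/(k·n₁).
So n₁ = (1 + 1/k)·((z_{α/2} + z_β)/d)² = 1.500 × (3.523/0.76)².
n₁ = 1.500 × 21.49 = 32.2.
Round up: n₁ = 33, giving n₂ = 2 × 33 = 66.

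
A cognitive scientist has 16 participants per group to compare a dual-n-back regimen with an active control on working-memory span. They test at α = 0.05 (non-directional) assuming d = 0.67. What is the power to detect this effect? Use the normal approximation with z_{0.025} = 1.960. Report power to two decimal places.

For two equal groups, power = Φ(d·√(n/2) − z_{α/2}).
d·√(n/2) = 0.67 × √(16/2) = 0.67 × 2.828 = 1.895.
z_β = 1.895 − 1.960 = -0.065.
Power = Φ(-0.065) = 0.474.

power ≈ 0.47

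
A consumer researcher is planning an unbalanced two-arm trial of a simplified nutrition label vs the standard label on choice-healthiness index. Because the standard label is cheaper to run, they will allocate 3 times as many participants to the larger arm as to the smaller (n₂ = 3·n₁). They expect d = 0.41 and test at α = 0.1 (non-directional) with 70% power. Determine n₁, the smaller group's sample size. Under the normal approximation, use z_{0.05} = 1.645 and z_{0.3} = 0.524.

With allocation ratio k = n₂/n₁ = 3, Var(x̄₁−x̄₂) = σ²(1/n₁ + 1/(k·n₁)) = σ²·(k+1)/(k·n₁).
So n₁ = (1 + 1/k)·((z_{α/2} + z_β)/d)² = 1.333 × (2.169/0.41)².
n₁ = 1.333 × 27.99 = 37.3.
Round up: n₁ = 38, giving n₂ = 3 × 38 = 114.

n₁ = 38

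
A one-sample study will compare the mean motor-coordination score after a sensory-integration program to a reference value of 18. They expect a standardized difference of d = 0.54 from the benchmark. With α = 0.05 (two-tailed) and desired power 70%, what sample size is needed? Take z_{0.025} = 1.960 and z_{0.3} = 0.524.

n = 22

For a one-sample test: n = ((z_{α/2} + z_β) / d)².
z_{α/2} + z_β = 1.960 + 0.524 = 2.484.
n = (2.484 / 0.54)² = 4.600² = 21.16.
Round up.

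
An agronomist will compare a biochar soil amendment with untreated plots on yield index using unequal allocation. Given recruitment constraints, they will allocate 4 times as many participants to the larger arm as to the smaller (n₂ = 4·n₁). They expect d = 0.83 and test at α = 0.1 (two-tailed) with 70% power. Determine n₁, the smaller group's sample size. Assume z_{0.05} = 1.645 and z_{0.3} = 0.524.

n₁ = 9

With allocation ratio k = n₂/n₁ = 4, Var(x̄₁−x̄₂) = σ²(1/n₁ + 1/(k·n₁)) = σ²·(k+1)/(k·n₁).
So n₁ = (1 + 1/k)·((z_{α/2} + z_β)/d)² = 1.250 × (2.169/0.83)².
n₁ = 1.250 × 6.83 = 8.5.
Round up: n₁ = 9, giving n₂ = 4 × 9 = 36.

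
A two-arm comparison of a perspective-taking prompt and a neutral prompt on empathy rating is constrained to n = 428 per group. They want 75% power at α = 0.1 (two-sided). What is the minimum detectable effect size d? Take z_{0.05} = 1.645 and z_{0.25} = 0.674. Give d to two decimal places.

d_min ≈ 0.16

For two independent groups of n = 428 each: d_min = (z_{α/2} + z_β)·√(2/n).
z-sum = 1.645 + 0.674 = 2.319.
d_min = 2.319 × √(2/428) = 2.319 × 0.0684 = 0.159.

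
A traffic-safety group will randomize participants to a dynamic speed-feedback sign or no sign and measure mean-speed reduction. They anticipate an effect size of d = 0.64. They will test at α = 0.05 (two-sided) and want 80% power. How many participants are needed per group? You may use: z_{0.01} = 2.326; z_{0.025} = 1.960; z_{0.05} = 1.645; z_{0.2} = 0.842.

n = 39 per group

For two independent groups with equal n: n = 2·((z_{α/2} + z_β) / d)².
z_{α/2} + z_β = 1.960 + 0.842 = 2.802.
n = 2 × (2.802 / 0.64)² = 2 × 4.378² = 2 × 19.17 = 38.3.
Round up to the next whole participant.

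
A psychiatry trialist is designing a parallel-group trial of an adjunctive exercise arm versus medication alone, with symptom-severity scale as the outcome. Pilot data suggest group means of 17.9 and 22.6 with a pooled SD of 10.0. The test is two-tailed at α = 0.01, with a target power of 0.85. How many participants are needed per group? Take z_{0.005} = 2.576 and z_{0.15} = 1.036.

n = 119 per group

Cohen's d = |M₁ − M₂| / SD_pooled = |17.9 − 22.6| / 10.0 = 4.7 / 10.0 = 0.470.
For two independent groups with equal n: n = 2·((z_{α/2} + z_β) / d)².
z_{α/2} + z_β = 2.576 + 1.036 = 3.612.
n = 2 × (3.612 / 0.470)² = 2 × 7.685² = 2 × 59.06 = 118.1.
Round up to the next whole participant.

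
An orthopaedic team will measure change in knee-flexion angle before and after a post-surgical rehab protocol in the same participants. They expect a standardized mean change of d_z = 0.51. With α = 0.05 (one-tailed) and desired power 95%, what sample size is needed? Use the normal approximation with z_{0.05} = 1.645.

For a paired (one-sample on differences) test: n = ((z_{α} + z_β) / d)².
z_{α} + z_β = 1.645 + 1.645 = 3.290.
n = (3.290 / 0.51)² = 6.451² = 41.62.
Round up.

n = 42 pairs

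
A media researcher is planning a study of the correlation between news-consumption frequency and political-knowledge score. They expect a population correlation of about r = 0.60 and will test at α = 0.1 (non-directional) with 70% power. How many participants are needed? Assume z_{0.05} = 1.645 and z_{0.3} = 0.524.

n = 13

Fisher's z: C = ½·ln((1+r)/(1−r)) = ½·ln(4.0000) = 0.6931.
n = ((z_{α/2} + z_β)/C)² + 3.
(1.645 + 0.524) / 0.6931 = 2.169 / 0.6931 = 3.129.
n = 3.129² + 3 = 9.79 + 3 = 12.8.
Round up.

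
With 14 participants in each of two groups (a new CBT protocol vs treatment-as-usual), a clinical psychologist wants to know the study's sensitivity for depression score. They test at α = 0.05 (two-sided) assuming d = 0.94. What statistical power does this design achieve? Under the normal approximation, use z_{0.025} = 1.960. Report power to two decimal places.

For two equal groups, power = Φ(d·√(n/2) − z_{α/2}).
d·√(n/2) = 0.94 × √(14/2) = 0.94 × 2.646 = 2.487.
z_β = 2.487 − 1.960 = 0.527.
Power = Φ(0.527) = 0.701.

power ≈ 0.70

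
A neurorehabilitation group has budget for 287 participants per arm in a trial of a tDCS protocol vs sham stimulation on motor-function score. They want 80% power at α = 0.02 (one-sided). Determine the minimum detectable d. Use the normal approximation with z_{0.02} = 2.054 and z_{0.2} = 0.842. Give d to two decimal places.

For two independent groups of n = 287 each: d_min = (z_{α} + z_β)·√(2/n).
z-sum = 2.054 + 0.842 = 2.896.
d_min = 2.896 × √(2/287) = 2.896 × 0.0835 = 0.242.

d_min ≈ 0.24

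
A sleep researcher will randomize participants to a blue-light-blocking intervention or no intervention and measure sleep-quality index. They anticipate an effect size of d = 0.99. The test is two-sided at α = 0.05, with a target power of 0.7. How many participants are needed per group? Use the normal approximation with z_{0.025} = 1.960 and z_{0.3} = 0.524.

For two independent groups with equal n: n = 2·((z_{α/2} + z_β) / d)².
z_{α/2} + z_β = 1.960 + 0.524 = 2.484.
n = 2 × (2.484 / 0.99)² = 2 × 2.509² = 2 × 6.30 = 12.6.
Round up to the next whole participant.

n = 13 per group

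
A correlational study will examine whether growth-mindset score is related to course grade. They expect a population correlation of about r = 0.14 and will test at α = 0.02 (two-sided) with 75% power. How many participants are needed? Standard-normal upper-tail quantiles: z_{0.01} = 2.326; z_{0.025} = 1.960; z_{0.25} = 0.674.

n = 457

Fisher's z: C = ½·ln((1+r)/(1−r)) = ½·ln(1.3256) = 0.1409.
n = ((z_{α/2} + z_β)/C)² + 3.
(2.326 + 0.674) / 0.1409 = 3.000 / 0.1409 = 21.292.
n = 21.292² + 3 = 453.34 + 3 = 456.3.
Round up.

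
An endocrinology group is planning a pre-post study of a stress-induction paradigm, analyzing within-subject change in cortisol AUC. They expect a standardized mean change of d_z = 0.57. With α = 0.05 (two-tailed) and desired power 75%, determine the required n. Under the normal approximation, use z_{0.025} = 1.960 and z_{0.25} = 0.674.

n = 22 pairs

For a paired (one-sample on differences) test: n = ((z_{α/2} + z_β) / d)².
z_{α/2} + z_β = 1.960 + 0.674 = 2.634.
n = (2.634 / 0.57)² = 4.621² = 21.35.
Round up.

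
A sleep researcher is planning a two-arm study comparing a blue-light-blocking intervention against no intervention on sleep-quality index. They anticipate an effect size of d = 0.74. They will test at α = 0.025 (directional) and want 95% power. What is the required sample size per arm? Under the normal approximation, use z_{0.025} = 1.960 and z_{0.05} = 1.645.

For two independent groups with equal n: n = 2·((z_{α} + z_β) / d)².
z_{α} + z_β = 1.960 + 1.645 = 3.605.
n = 2 × (3.605 / 0.74)² = 2 × 4.872² = 2 × 23.73 = 47.5.
Round up to the next whole participant.

n = 48 per group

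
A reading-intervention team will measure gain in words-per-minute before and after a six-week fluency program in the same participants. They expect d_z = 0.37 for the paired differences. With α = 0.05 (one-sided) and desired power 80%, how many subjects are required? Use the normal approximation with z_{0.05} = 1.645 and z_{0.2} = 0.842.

For a paired (one-sample on differences) test: n = ((z_{α} + z_β) / d)².
z_{α} + z_β = 1.645 + 0.842 = 2.487.
n = (2.487 / 0.37)² = 6.722² = 45.18.
Round up.

n = 46 pairs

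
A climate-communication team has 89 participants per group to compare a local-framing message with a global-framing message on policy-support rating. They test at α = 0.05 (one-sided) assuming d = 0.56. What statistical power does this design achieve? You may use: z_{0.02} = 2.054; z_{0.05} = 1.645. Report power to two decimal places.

power ≈ 0.98

For two equal groups, power = Φ(d·√(n/2) − z_{α}).
d·√(n/2) = 0.56 × √(89/2) = 0.56 × 6.671 = 3.736.
z_β = 3.736 − 1.645 = 2.091.
Power = Φ(2.091) = 0.982.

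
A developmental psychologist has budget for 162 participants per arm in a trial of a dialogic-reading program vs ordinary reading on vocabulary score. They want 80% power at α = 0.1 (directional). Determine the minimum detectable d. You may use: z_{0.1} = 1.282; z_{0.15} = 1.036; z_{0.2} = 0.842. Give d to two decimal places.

For two independent groups of n = 162 each: d_min = (z_{α} + z_β)·√(2/n).
z-sum = 1.282 + 0.842 = 2.124.
d_min = 2.124 × √(2/162) = 2.124 × 0.1111 = 0.236.

d_min ≈ 0.24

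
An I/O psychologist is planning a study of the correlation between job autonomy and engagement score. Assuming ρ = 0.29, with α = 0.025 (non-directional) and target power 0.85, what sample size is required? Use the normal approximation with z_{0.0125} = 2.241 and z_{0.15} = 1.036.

Fisher's z: C = ½·ln((1+r)/(1−r)) = ½·ln(1.8169) = 0.2986.
n = ((z_{α/2} + z_β)/C)² + 3.
(2.241 + 1.036) / 0.2986 = 3.277 / 0.2986 = 10.975.
n = 10.975² + 3 = 120.44 + 3 = 123.4.
Round up.

n = 124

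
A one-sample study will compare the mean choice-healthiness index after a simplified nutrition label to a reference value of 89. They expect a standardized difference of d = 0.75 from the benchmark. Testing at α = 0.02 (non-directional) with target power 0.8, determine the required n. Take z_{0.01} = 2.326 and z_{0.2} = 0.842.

n = 18

For a one-sample test: n = ((z_{α/2} + z_β) / d)².
z_{α/2} + z_β = 2.326 + 0.842 = 3.168.
n = (3.168 / 0.75)² = 4.224² = 17.84.
Round up.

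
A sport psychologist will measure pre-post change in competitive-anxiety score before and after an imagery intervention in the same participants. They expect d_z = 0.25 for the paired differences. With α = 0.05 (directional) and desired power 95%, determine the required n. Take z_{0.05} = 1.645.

n = 174 pairs

For a paired (one-sample on differences) test: n = ((z_{α} + z_β) / d)².
z_{α} + z_β = 1.645 + 1.645 = 3.290.
n = (3.290 / 0.25)² = 13.160² = 173.19.
Round up.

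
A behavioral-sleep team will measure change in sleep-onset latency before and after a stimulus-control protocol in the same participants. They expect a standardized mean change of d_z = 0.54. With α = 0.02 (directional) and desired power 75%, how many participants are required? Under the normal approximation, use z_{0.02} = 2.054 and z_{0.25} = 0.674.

n = 26 pairs

For a paired (one-sample on differences) test: n = ((z_{α} + z_β) / d)².
z_{α} + z_β = 2.054 + 0.674 = 2.728.
n = (2.728 / 0.54)² = 5.052² = 25.52.
Round up.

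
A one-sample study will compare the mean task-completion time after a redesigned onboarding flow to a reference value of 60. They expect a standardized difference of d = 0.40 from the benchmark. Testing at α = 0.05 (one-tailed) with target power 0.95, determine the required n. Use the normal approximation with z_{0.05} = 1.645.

n = 68

For a one-sample test: n = ((z_{α} + z_β) / d)².
z_{α} + z_β = 1.645 + 1.645 = 3.290.
n = (3.290 / 0.40)² = 8.225² = 67.65.
Round up.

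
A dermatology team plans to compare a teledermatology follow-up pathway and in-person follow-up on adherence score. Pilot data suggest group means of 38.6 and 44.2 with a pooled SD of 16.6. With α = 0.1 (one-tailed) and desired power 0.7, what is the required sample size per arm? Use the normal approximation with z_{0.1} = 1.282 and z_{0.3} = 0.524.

Cohen's d = |M₁ − M₂| / SD_pooled = |38.6 − 44.2| / 16.6 = 5.6 / 16.6 = 0.337.
For two independent groups with equal n: n = 2·((z_{α} + z_β) / d)².
z_{α} + z_β = 1.282 + 0.524 = 1.806.
n = 2 × (1.806 / 0.337)² = 2 × 5.359² = 2 × 28.72 = 57.4.
Round up to the next whole participant.

n = 58 per group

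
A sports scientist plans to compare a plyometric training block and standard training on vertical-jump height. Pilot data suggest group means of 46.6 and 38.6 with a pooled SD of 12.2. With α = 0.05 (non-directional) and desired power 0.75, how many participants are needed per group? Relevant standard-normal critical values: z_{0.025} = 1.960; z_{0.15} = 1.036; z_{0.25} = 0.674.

Cohen's d = |M₁ − M₂| / SD_pooled = |46.6 − 38.6| / 12.2 = 8.0 / 12.2 = 0.656.
For two independent groups with equal n: n = 2·((z_{α/2} + z_β) / d)².
z_{α/2} + z_β = 1.960 + 0.674 = 2.634.
n = 2 × (2.634 / 0.656)² = 2 × 4.015² = 2 × 16.12 = 32.2.
Round up to the next whole participant.

n = 33 per group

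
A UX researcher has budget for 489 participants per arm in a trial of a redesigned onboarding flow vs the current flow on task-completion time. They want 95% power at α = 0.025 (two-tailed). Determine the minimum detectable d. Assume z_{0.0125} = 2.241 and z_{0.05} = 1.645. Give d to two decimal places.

For two independent groups of n = 489 each: d_min = (z_{α/2} + z_β)·√(2/n).
z-sum = 2.241 + 1.645 = 3.886.
d_min = 3.886 × √(2/489) = 3.886 × 0.0640 = 0.249.

d_min ≈ 0.25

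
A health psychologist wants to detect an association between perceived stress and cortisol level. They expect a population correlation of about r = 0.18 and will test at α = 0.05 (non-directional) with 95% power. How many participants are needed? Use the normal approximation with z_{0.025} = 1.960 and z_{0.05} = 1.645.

Fisher's z: C = ½·ln((1+r)/(1−r)) = ½·ln(1.4390) = 0.1820.
n = ((z_{α/2} + z_β)/C)² + 3.
(1.960 + 1.645) / 0.1820 = 3.605 / 0.1820 = 19.808.
n = 19.808² + 3 = 392.34 + 3 = 395.3.
Round up.

n = 396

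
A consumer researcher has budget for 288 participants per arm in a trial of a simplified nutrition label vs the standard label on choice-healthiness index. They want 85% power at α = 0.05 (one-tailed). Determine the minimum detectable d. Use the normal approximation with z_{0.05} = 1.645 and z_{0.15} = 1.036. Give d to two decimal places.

For two independent groups of n = 288 each: d_min = (z_{α} + z_β)·√(2/n).
z-sum = 1.645 + 1.036 = 2.681.
d_min = 2.681 × √(2/288) = 2.681 × 0.0833 = 0.223.

d_min ≈ 0.22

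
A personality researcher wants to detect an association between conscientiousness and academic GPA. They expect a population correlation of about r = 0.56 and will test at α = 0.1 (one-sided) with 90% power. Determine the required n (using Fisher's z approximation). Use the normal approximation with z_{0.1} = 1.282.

Fisher's z: C = ½·ln((1+r)/(1−r)) = ½·ln(3.5455) = 0.6328.
n = ((z_{α} + z_β)/C)² + 3.
(1.282 + 1.282) / 0.6328 = 2.564 / 0.6328 = 4.052.
n = 4.052² + 3 = 16.42 + 3 = 19.4.
Round up.

n = 20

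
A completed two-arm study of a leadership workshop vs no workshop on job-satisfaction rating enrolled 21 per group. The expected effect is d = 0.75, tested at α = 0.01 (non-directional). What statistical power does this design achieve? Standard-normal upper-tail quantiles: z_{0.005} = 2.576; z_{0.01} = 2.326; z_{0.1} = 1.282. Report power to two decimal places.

power ≈ 0.44

For two equal groups, power = Φ(d·√(n/2) − z_{α/2}).
d·√(n/2) = 0.75 × √(21/2) = 0.75 × 3.240 = 2.430.
z_β = 2.430 − 2.576 = -0.146.
Power = Φ(-0.146) = 0.442.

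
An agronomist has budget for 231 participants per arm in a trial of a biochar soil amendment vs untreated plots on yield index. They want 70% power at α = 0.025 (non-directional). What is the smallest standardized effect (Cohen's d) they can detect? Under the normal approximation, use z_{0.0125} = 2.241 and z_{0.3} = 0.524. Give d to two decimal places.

d_min ≈ 0.26

For two independent groups of n = 231 each: d_min = (z_{α/2} + z_β)·√(2/n).
z-sum = 2.241 + 0.524 = 2.765.
d_min = 2.765 × √(2/231) = 2.765 × 0.0930 = 0.257.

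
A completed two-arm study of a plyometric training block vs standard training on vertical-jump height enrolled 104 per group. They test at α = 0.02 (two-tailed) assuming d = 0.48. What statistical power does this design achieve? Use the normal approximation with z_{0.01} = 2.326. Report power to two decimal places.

For two equal groups, power = Φ(d·√(n/2) − z_{α/2}).
d·√(n/2) = 0.48 × √(104/2) = 0.48 × 7.211 = 3.461.
z_β = 3.461 − 2.326 = 1.135.
Power = Φ(1.135) = 0.872.

power ≈ 0.87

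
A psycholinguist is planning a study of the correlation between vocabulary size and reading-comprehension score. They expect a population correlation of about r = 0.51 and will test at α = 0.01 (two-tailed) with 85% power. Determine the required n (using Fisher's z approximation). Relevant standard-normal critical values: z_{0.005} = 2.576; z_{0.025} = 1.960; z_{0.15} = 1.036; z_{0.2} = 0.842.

n = 45

Fisher's z: C = ½·ln((1+r)/(1−r)) = ½·ln(3.0816) = 0.5627.
n = ((z_{α/2} + z_β)/C)² + 3.
(2.576 + 1.036) / 0.5627 = 3.612 / 0.5627 = 6.419.
n = 6.419² + 3 = 41.20 + 3 = 44.2.
Round up.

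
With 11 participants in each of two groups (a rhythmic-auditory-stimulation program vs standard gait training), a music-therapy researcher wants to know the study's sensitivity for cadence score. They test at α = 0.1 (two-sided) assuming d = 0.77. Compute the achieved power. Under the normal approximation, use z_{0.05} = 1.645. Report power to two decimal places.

For two equal groups, power = Φ(d·√(n/2) − z_{α/2}).
d·√(n/2) = 0.77 × √(11/2) = 0.77 × 2.345 = 1.806.
z_β = 1.806 − 1.645 = 0.161.
Power = Φ(0.161) = 0.564.

power ≈ 0.56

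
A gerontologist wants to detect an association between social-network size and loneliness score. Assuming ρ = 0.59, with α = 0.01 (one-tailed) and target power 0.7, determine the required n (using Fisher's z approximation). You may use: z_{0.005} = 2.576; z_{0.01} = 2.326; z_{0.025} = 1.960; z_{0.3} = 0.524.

n = 21

Fisher's z: C = ½·ln((1+r)/(1−r)) = ½·ln(3.8780) = 0.6777.
n = ((z_{α} + z_β)/C)² + 3.
(2.326 + 0.524) / 0.6777 = 2.850 / 0.6777 = 4.205.
n = 4.205² + 3 = 17.69 + 3 = 20.7.
Round up.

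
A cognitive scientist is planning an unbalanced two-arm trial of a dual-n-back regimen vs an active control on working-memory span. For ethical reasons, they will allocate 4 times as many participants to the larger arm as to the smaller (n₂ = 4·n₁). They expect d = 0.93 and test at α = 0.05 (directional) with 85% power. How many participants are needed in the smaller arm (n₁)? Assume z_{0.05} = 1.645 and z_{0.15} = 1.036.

With allocation ratio k = n₂/n₁ = 4, Var(x̄₁−x̄₂) = σ²(1/n₁ + 1/(k·n₁)) = σ²·(k+1)/(k·n₁).
So n₁ = (1 + 1/k)·((z_{α} + z_β)/d)² = 1.250 × (2.681/0.93)².
n₁ = 1.250 × 8.31 = 10.4.
Round up: n₁ = 11, giving n₂ = 4 × 11 = 44.

n₁ = 11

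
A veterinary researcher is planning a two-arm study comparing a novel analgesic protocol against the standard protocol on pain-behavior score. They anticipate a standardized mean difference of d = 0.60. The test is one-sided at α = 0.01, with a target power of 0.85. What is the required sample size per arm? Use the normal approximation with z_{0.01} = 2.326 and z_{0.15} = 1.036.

For two independent groups with equal n: n = 2·((z_{α} + z_β) / d)².
z_{α} + z_β = 2.326 + 1.036 = 3.362.
n = 2 × (3.362 / 0.60)² = 2 × 5.603² = 2 × 31.40 = 62.8.
Round up to the next whole participant.

n = 63 per group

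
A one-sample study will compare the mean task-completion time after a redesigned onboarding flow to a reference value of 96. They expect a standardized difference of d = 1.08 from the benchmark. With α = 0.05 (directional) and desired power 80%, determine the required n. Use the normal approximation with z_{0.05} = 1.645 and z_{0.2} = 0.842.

For a one-sample test: n = ((z_{α} + z_β) / d)².
z_{α} + z_β = 1.645 + 0.842 = 2.487.
n = (2.487 / 1.08)² = 2.303² = 5.30.
Round up.

n = 6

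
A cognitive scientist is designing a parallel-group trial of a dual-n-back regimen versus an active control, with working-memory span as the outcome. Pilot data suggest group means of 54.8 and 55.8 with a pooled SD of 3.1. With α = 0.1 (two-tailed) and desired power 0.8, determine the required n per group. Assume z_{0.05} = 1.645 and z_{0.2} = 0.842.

Cohen's d = |M₁ − M₂| / SD_pooled = |54.8 − 55.8| / 3.1 = 1.0 / 3.1 = 0.323.
For two independent groups with equal n: n = 2·((z_{α/2} + z_β) / d)².
z_{α/2} + z_β = 1.645 + 0.842 = 2.487.
n = 2 × (2.487 / 0.323)² = 2 × 7.700² = 2 × 59.29 = 118.6.
Round up to the next whole participant.

n = 119 per group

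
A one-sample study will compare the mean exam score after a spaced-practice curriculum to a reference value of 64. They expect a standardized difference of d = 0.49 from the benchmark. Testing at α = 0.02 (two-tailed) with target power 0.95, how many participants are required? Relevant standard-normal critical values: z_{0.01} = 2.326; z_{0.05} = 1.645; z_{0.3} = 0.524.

For a one-sample test: n = ((z_{α/2} + z_β) / d)².
z_{α/2} + z_β = 2.326 + 1.645 = 3.971.
n = (3.971 / 0.49)² = 8.104² = 65.68.
Round up.

n = 66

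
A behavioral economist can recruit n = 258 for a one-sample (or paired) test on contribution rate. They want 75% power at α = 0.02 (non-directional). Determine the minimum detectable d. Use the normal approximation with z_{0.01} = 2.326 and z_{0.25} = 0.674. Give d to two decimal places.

d_min ≈ 0.19

For a single sample (or paired design) of n = 258: d_min = (z_{α/2} + z_β)/√n.
z-sum = 2.326 + 0.674 = 3.000.
d_min = 3.000 / √258 = 3.000 / 16.062 = 0.187.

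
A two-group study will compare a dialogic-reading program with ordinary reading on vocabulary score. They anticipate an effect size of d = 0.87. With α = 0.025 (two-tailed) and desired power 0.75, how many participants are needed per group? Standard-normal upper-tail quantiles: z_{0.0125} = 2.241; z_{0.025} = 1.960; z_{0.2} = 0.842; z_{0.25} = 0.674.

n = 23 per group

For two independent groups with equal n: n = 2·((z_{α/2} + z_β) / d)².
z_{α/2} + z_β = 2.241 + 0.674 = 2.915.
n = 2 × (2.915 / 0.87)² = 2 × 3.351² = 2 × 11.23 = 22.5.
Round up to the next whole participant.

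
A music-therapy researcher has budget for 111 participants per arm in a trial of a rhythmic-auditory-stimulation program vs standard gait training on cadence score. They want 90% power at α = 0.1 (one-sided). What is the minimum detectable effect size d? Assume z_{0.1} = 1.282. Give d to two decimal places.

For two independent groups of n = 111 each: d_min = (z_{α} + z_β)·√(2/n).
z-sum = 1.282 + 1.282 = 2.564.
d_min = 2.564 × √(2/111) = 2.564 × 0.1342 = 0.344.

d_min ≈ 0.34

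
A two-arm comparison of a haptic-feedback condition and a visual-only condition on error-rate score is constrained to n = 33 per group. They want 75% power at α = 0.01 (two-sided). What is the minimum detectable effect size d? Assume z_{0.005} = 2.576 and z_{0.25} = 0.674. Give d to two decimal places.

For two independent groups of n = 33 each: d_min = (z_{α/2} + z_β)·√(2/n).
z-sum = 2.576 + 0.674 = 3.250.
d_min = 3.250 × √(2/33) = 3.250 × 0.2462 = 0.800.

d_min ≈ 0.80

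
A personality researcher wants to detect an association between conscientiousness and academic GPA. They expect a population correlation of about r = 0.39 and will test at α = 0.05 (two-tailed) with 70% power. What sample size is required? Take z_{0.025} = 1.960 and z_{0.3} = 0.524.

n = 40

Fisher's z: C = ½·ln((1+r)/(1−r)) = ½·ln(2.2787) = 0.4118.
n = ((z_{α/2} + z_β)/C)² + 3.
(1.960 + 0.524) / 0.4118 = 2.484 / 0.4118 = 6.032.
n = 6.032² + 3 = 36.39 + 3 = 39.4.
Round up.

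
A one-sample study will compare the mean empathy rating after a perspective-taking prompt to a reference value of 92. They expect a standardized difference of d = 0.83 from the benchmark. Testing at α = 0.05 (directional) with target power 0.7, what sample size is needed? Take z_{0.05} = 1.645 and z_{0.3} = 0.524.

n = 7

For a one-sample test: n = ((z_{α} + z_β) / d)².
z_{α} + z_β = 1.645 + 0.524 = 2.169.
n = (2.169 / 0.83)² = 2.613² = 6.83.
Round up.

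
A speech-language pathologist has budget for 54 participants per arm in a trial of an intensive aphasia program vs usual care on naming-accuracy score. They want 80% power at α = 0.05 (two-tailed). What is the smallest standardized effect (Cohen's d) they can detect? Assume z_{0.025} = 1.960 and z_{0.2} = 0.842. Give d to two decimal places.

d_min ≈ 0.54

For two independent groups of n = 54 each: d_min = (z_{α/2} + z_β)·√(2/n).
z-sum = 1.960 + 0.842 = 2.802.
d_min = 2.802 × √(2/54) = 2.802 × 0.1925 = 0.539.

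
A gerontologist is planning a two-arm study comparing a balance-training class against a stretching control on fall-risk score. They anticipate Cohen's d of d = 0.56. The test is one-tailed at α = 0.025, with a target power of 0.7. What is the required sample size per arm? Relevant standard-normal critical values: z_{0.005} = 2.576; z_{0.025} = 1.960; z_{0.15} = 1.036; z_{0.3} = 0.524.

For two independent groups with equal n: n = 2·((z_{α} + z_β) / d)².
z_{α} + z_β = 1.960 + 0.524 = 2.484.
n = 2 × (2.484 / 0.56)² = 2 × 4.436² = 2 × 19.68 = 39.4.
Round up to the next whole participant.

n = 40 per group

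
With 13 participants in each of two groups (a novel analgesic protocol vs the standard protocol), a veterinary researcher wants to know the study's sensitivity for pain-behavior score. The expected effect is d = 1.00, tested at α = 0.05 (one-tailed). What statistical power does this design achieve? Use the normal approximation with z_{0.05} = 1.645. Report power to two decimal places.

For two equal groups, power = Φ(d·√(n/2) − z_{α}).
d·√(n/2) = 1.00 × √(13/2) = 1.00 × 2.550 = 2.550.
z_β = 2.550 − 1.645 = 0.905.
Power = Φ(0.905) = 0.817.

power ≈ 0.82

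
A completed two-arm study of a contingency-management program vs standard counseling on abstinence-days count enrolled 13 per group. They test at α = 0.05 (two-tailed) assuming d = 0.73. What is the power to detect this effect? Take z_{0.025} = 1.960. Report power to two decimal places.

For two equal groups, power = Φ(d·√(n/2) − z_{α/2}).
d·√(n/2) = 0.73 × √(13/2) = 0.73 × 2.550 = 1.861.
z_β = 1.861 − 1.960 = -0.099.
Power = Φ(-0.099) = 0.461.

power ≈ 0.46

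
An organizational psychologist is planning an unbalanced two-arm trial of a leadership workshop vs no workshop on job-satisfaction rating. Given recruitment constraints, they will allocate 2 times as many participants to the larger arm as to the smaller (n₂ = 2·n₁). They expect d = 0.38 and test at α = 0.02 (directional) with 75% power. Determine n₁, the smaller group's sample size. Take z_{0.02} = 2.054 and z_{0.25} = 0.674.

n₁ = 78

With allocation ratio k = n₂/n₁ = 2, Var(x̄₁−x̄₂) = σ²(1/n₁ + 1/(k·n₁)) = σ²·(k+1)/(k·n₁).
So n₁ = (1 + 1/k)·((z_{α} + z_β)/d)² = 1.500 × (2.728/0.38)².
n₁ = 1.500 × 51.54 = 77.3.
Round up: n₁ = 78, giving n₂ = 2 × 78 = 156.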